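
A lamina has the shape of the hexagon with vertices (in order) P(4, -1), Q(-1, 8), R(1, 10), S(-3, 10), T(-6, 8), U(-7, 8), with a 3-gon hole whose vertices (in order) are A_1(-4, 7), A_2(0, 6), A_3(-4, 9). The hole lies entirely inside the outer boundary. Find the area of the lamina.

Outer boundary:
Cross-terms: 31, -18, 40, 36, 8, -25  ⇒  Σ = 72
Area = |Σ|/2 = 36.
Hole:
Apply the surveyor's formula: 2A = Σ (x_i·y_{i+1} − x_{i+1}·y_i), indices taken mod 3.
Cross-terms: -24, 24, 8  ⇒  Σ = 8
Area = |Σ|/2 = 4.
Net area = 36 − 4 = 32.

32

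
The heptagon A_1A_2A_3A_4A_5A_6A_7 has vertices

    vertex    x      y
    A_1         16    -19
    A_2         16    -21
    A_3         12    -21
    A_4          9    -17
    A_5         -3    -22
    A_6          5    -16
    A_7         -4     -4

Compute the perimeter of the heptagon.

|A_1A_2| = √((0)² + (-2)²) = √4 = 2
|A_2A_3| = √((-4)² + (0)²) = √16 = 4
|A_3A_4| = √((-3)² + (4)²) = √25 = 5
|A_4A_5| = √((-12)² + (-5)²) = √169 = 13
|A_5A_6| = √((8)² + (6)²) = √100 = 10
|A_6A_7| = √((-9)² + (12)²) = √225 = 15
|A_7A_1| = √((20)² + (-15)²) = √625 = 25
Perimeter = 2 + 4 + 5 + 13 + 10 + 15 + 25 = 74.

74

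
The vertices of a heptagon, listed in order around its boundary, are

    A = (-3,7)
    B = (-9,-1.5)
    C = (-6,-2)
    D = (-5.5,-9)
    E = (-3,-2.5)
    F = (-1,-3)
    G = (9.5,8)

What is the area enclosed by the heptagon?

Apply the surveyor's formula: 2A = Σ (x_i·y_{i+1} − x_{i+1}·y_i), indices taken mod 7.
Σ = (67.5) + (9) + (43) + (-13.25) + (6.5) + (20.5) + (90.5) = 223.75
Area = |Σ|/2 = 111.875.

111.875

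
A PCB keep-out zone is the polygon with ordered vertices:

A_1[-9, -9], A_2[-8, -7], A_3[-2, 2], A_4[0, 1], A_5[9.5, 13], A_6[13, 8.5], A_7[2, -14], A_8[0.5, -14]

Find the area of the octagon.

244.625

Apply Gauss's area formula: 2A = Σ (x_i·y_{i+1} − x_{i+1}·y_i), indices taken mod 8.
Σ = (-9) + (-30) + (-2) + (-9.5) + (-88.25) + (-199) + (-21) + (-130.5) = -489.25
Area = |Σ|/2 = 244.625.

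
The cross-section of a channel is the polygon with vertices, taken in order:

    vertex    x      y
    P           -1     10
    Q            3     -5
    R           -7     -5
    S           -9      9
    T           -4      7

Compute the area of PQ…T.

121.5

Apply the shoelace formula: 2A = Σ (x_i·y_{i+1} − x_{i+1}·y_i), indices taken mod 5.
Σ = (-25) + (-50) + (-108) + (-27) + (-33) = -243
Area = |Σ|/2 = 121.5.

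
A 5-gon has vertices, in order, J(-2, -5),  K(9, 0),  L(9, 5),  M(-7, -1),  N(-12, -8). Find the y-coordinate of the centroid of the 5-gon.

-24/17

Apply Gauss's area formula. First the cross-terms c_i = x_i·y_{i+1} − x_{i+1}·y_i:
  45, 45, 26, 44, 44  ⇒  2A = 204, A = 102.
Then Σ (y_i + y_{i+1})·c_i = -864, so ȳ = -864 / (6·102) = -24/17.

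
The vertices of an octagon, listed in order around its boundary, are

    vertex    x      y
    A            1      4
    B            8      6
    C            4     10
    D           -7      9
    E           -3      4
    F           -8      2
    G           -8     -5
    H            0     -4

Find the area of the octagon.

Apply the shoelace (surveyor's) formula: 2A = Σ (x_i·y_{i+1} − x_{i+1}·y_i), indices taken mod 8.
Cross-terms: -26, 56, 106, -1, 26, 56, 32, 4  ⇒  Σ = 253
Area = |Σ|/2 = 126.5.

126.5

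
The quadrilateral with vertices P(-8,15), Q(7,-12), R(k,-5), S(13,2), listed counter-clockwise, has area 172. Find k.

8

Write out the shoelace sum; only the two edges meeting at R involve k:
2·Area = [(7·(-5) − k·(-12)) + (k·2 − 13·(-5))] + 202
       = 14·k + 232 = 344
⇒ k = 8.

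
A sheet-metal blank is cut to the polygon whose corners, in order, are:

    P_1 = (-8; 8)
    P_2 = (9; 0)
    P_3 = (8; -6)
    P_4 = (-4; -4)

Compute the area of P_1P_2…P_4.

123

Σ = (-72) + (-54) + (-56) + (-64) = -246
Area = |Σ|/2 = 123.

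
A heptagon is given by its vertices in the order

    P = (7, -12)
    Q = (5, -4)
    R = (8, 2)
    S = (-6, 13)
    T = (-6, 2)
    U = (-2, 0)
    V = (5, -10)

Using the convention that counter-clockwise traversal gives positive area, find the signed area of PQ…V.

Σ = (32) + (42) + (116) + (66) + (4) + (20) + (10) = 290
Signed area = Σ/2 = 145 (positive ⇒ counter-clockwise traversal).

145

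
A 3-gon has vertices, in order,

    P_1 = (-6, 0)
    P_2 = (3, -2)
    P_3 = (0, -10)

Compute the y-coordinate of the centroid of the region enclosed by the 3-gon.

Apply the surveyor's formula. First the cross-terms c_i = x_i·y_{i+1} − x_{i+1}·y_i:
  12, -30, -60  ⇒  2A = -78, A = -39.
Then Σ (y_i + y_{i+1})·c_i = 936, so ȳ = 936 / (6·(-39)) = -4.

-4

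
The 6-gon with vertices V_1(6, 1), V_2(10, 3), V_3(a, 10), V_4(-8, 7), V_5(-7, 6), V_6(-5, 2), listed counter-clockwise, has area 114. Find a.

The doubled signed area Σ (x_i y_{i+1} − x_{i+1} y_i) is linear in a.
With a=0 it equals 188; the coefficient of a is 4 (from the two edges through V_3).
So 4·a + 188 = 2·114 = 228 ⇒ a = 10.

10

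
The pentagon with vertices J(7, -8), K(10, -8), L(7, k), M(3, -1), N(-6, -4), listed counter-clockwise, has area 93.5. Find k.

8

The doubled signed area Σ (x_i y_{i+1} − x_{i+1} y_i) is linear in k.
With k=0 it equals 131; the coefficient of k is 7 (from the two edges through L).
So 7·k + 131 = 2·93.5 = 187 ⇒ k = 8.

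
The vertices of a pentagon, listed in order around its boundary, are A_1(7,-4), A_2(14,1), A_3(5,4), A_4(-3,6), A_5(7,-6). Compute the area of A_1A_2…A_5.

73

Apply the surveyor's formula: 2A = Σ (x_i·y_{i+1} − x_{i+1}·y_i), indices taken mod 5.
Σ = (63) + (51) + (42) + (-24) + (14) = 146
Area = |Σ|/2 = 73.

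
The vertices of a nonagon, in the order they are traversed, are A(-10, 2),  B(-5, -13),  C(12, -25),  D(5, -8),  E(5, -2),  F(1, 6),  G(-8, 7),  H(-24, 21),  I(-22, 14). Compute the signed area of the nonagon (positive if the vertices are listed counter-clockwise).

394.5

A→B: (-10)(-13) − (-5)(2) = 140
B→C: (-5)(-25) − (12)(-13) = 281
C→D: (12)(-8) − (5)(-25) = 29
D→E: (5)(-2) − (5)(-8) = 30
E→F: (5)(6) − (1)(-2) = 32
F→G: (1)(7) − (-8)(6) = 55
G→H: (-8)(21) − (-24)(7) = 0
H→I: (-24)(14) − (-22)(21) = 126
I→A: (-22)(2) − (-10)(14) = 96
Σ = 789
Signed area = Σ/2 = 394.5 (positive ⇒ counter-clockwise traversal).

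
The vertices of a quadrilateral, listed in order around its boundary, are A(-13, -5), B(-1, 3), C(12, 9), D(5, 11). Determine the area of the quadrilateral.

Apply Gauss's area formula: 2A = Σ (x_i·y_{i+1} − x_{i+1}·y_i), indices taken mod 4.
Σ = (-44) + (-45) + (87) + (118) = 116
Area = |Σ|/2 = 58.

58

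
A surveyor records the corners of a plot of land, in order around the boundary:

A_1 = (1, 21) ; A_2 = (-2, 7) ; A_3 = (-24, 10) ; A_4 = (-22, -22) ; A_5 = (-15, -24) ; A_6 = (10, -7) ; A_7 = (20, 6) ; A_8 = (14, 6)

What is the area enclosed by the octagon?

1006

Σ = (49) + (148) + (748) + (198) + (345) + (200) + (36) + (288) = 2012
Area = |Σ|/2 = 1006.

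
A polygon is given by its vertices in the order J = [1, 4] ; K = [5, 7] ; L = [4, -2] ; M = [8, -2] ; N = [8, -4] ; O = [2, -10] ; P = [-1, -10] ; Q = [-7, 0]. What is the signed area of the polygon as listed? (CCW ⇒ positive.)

-129.5

Cross-terms: -13, -38, 8, -16, -72, -30, -70, -28  ⇒  Σ = -259
Signed area = Σ/2 = -129.5 (negative ⇒ clockwise traversal).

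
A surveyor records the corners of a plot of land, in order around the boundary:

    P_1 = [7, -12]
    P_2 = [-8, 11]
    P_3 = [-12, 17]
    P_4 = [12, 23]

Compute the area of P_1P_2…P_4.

404

Σ = (-19) + (-4) + (-480) + (-305) = -808
Area = |Σ|/2 = 404.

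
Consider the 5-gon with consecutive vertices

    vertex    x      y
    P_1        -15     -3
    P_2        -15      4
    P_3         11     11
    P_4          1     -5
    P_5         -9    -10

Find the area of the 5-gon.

279

P_1→P_2: (-15)(4) − (-15)(-3) = -105
P_2→P_3: (-15)(11) − (11)(4) = -209
P_3→P_4: (11)(-5) − (1)(11) = -66
P_4→P_5: (1)(-10) − (-9)(-5) = -55
P_5→P_1: (-9)(-3) − (-15)(-10) = -123
Σ = -558
Area = |Σ|/2 = 279.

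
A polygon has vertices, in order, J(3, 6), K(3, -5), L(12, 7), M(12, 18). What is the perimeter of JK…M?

|JK| = √((0)² + (-11)²) = √121 = 11
|KL| = √((9)² + (12)²) = √225 = 15
|LM| = √((0)² + (11)²) = √121 = 11
|MJ| = √((-9)² + (-12)²) = √225 = 15
Perimeter = 11 + 15 + 11 + 15 = 52.

52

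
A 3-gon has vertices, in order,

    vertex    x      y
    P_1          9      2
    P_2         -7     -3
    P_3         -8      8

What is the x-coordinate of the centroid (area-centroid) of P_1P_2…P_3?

-2

Apply the shoelace (surveyor's) formula. First the cross-terms c_i = x_i·y_{i+1} − x_{i+1}·y_i:
  -13, -80, -88  ⇒  2A = -181, A = -90.5.
Then Σ (x_i + x_{i+1})·c_i = 1086, so x̄ = 1086 / (6·(-90.5)) = -2.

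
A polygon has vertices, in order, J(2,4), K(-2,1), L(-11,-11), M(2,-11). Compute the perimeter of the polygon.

|JK| = √((-4)² + (-3)²) = √25 = 5
|KL| = √((-9)² + (-12)²) = √225 = 15
|LM| = √((13)² + (0)²) = √169 = 13
|MJ| = √((0)² + (15)²) = √225 = 15
Perimeter = 5 + 15 + 13 + 15 = 48.

48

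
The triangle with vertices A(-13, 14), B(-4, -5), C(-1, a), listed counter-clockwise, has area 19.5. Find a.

The doubled signed area Σ (x_i y_{i+1} − x_{i+1} y_i) is linear in a.
With a=0 it equals 102; the coefficient of a is 9 (from the two edges through C).
So 9·a + 102 = 2·19.5 = 39 ⇒ a = -7.

-7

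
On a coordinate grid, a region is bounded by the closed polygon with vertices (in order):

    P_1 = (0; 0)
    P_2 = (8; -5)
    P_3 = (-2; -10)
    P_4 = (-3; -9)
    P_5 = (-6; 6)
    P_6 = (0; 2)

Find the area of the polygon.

Apply Gauss's area formula: 2A = Σ (x_i·y_{i+1} − x_{i+1}·y_i), indices taken mod 6.
Σ = (0) + (-90) + (-12) + (-72) + (-12) + (0) = -186
Area = |Σ|/2 = 93.

93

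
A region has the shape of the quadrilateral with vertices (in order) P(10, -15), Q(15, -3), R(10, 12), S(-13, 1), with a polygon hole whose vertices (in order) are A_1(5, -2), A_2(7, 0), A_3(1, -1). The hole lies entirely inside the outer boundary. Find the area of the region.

373

Outer boundary:
P→Q: (10)(-3) − (15)(-15) = 195
Q→R: (15)(12) − (10)(-3) = 210
R→S: (10)(1) − (-13)(12) = 166
S→P: (-13)(-15) − (10)(1) = 185
Σ = 756
Area = |Σ|/2 = 378.
Hole:
Apply the shoelace (surveyor's) formula: 2A = Σ (x_i·y_{i+1} − x_{i+1}·y_i), indices taken mod 3.
A_1→A_2: (5)(0) − (7)(-2) = 14
A_2→A_3: (7)(-1) − (1)(0) = -7
A_3→A_1: (1)(-2) − (5)(-1) = 3
Σ = 10
Area = |Σ|/2 = 5.
Net area = 378 − 5 = 373.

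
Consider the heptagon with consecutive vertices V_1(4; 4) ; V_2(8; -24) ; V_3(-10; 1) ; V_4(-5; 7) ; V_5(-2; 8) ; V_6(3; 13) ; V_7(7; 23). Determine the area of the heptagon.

Apply the shoelace (surveyor's) formula: 2A = Σ (x_i·y_{i+1} − x_{i+1}·y_i), indices taken mod 7.
Σ = (-128) + (-232) + (-65) + (-26) + (-50) + (-22) + (-64) = -587
Area = |Σ|/2 = 293.5.

293.5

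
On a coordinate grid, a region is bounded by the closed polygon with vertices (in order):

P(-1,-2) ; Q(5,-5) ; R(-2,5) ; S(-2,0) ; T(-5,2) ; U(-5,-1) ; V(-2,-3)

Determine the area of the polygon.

32.5

Apply the surveyor's formula: 2A = Σ (x_i·y_{i+1} − x_{i+1}·y_i), indices taken mod 7.
Σ = (15) + (15) + (10) + (-4) + (15) + (13) + (1) = 65
Area = |Σ|/2 = 32.5.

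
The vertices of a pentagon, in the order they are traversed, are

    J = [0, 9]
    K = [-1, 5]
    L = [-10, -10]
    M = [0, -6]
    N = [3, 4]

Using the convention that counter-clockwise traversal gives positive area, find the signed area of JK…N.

87

Apply the shoelace formula: 2A = Σ (x_i·y_{i+1} − x_{i+1}·y_i), indices taken mod 5.
Cross-terms: 9, 60, 60, 18, 27  ⇒  Σ = 174
Signed area = Σ/2 = 87 (positive ⇒ counter-clockwise traversal).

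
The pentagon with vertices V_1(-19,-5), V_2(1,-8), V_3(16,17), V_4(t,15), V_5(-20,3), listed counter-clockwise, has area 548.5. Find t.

-7

Write out the shoelace sum; only the two edges meeting at V_4 involve t:
2·Area = [(16·15 − t·17) + (t·3 − (-20)·15)] + 459
       = -14·t + 999 = 1097
⇒ t = -7.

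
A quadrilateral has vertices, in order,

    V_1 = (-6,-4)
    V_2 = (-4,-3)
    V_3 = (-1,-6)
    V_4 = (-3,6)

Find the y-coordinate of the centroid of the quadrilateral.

-107/141

Apply the surveyor's formula. First the cross-terms c_i = x_i·y_{i+1} − x_{i+1}·y_i:
  2, 21, -24, 48  ⇒  2A = 47, A = 23.5.
Then Σ (y_i + y_{i+1})·c_i = -107, so ȳ = -107 / (6·23.5) = -107/141.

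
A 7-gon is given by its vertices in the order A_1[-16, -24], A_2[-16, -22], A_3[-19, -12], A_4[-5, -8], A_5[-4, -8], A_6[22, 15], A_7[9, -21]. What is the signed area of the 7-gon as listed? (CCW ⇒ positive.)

Apply the shoelace (surveyor's) formula: 2A = Σ (x_i·y_{i+1} − x_{i+1}·y_i), indices taken mod 7.
Σ = (-32) + (-226) + (92) + (8) + (116) + (-597) + (-552) = -1191
Signed area = Σ/2 = -595.5 (negative ⇒ clockwise traversal).

-595.5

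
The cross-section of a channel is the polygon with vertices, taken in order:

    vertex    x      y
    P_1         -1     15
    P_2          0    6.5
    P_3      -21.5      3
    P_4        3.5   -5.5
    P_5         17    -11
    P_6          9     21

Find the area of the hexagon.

Apply Gauss's area formula: 2A = Σ (x_i·y_{i+1} − x_{i+1}·y_i), indices taken mod 6.
Cross-terms: -6.5, 139.75, 107.75, 55, 456, 156  ⇒  Σ = 908
Area = |Σ|/2 = 454.

454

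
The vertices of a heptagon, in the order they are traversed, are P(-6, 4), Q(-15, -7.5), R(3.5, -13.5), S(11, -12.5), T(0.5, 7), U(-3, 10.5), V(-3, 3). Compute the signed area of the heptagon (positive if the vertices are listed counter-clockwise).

P→Q: (-6)(-7.5) − (-15)(4) = 105
Q→R: (-15)(-13.5) − (3.5)(-7.5) = 228.75
R→S: (3.5)(-12.5) − (11)(-13.5) = 104.75
S→T: (11)(7) − (0.5)(-12.5) = 83.25
T→U: (0.5)(10.5) − (-3)(7) = 26.25
U→V: (-3)(3) − (-3)(10.5) = 22.5
V→P: (-3)(4) − (-6)(3) = 6
Σ = 576.5
Signed area = Σ/2 = 288.25 (positive ⇒ counter-clockwise traversal).

288.25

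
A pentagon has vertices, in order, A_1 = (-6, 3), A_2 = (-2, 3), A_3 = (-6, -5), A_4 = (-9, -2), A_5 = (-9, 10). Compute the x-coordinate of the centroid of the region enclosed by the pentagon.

Apply the surveyor's formula. First the cross-terms c_i = x_i·y_{i+1} − x_{i+1}·y_i:
  -12, 28, -33, -108, 33  ⇒  2A = -92, A = -46.
Then Σ (x_i + x_{i+1})·c_i = 1816, so x̄ = 1816 / (6·(-46)) = -454/69.

-454/69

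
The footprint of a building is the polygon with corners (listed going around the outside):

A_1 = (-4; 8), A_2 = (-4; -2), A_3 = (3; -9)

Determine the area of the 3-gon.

35

Apply the shoelace formula: 2A = Σ (x_i·y_{i+1} − x_{i+1}·y_i), indices taken mod 3.
Σ = (40) + (42) + (-12) = 70
Area = |Σ|/2 = 35.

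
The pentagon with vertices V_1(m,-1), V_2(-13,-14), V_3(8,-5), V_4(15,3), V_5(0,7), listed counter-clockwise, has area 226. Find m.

The doubled signed area Σ (x_i y_{i+1} − x_{i+1} y_i) is linear in m.
With m=0 it equals 368; the coefficient of m is -21 (from the two edges through V_1).
So -21·m + 368 = 2·226 = 452 ⇒ m = -4.

-4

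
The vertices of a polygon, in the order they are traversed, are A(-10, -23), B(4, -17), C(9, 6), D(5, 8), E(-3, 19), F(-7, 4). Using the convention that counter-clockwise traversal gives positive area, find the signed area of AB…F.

Σ = (262) + (177) + (42) + (119) + (121) + (201) = 922
Signed area = Σ/2 = 461 (positive ⇒ counter-clockwise traversal).

461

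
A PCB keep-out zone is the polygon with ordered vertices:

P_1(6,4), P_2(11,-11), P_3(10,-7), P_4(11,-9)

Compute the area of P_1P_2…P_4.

4

Cross-terms: -110, 33, -13, 98  ⇒  Σ = 8
Area = |Σ|/2 = 4.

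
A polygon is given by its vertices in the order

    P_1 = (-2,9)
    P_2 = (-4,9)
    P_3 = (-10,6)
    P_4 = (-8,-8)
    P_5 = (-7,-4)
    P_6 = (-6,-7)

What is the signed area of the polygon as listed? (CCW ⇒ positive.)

72.5

Apply the surveyor's formula: 2A = Σ (x_i·y_{i+1} − x_{i+1}·y_i), indices taken mod 6.
Cross-terms: 18, 66, 128, -24, 25, -68  ⇒  Σ = 145
Signed area = Σ/2 = 72.5 (positive ⇒ counter-clockwise traversal).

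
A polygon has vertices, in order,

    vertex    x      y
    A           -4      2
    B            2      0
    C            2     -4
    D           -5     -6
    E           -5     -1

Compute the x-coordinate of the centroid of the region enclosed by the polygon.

-448/249

Apply Gauss's area formula. First the cross-terms c_i = x_i·y_{i+1} − x_{i+1}·y_i:
  -4, -8, -32, -25, -14  ⇒  2A = -83, A = -41.5.
Then Σ (x_i + x_{i+1})·c_i = 448, so x̄ = 448 / (6·(-41.5)) = -448/249.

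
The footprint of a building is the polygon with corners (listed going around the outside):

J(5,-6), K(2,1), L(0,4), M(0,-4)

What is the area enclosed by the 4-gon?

22.5

Σ = (17) + (8) + (0) + (20) = 45
Area = |Σ|/2 = 22.5.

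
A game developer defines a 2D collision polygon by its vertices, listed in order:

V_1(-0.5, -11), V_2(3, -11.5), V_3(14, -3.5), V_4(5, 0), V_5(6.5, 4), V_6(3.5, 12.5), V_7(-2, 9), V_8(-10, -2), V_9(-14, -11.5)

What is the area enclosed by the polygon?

339.875

Apply the surveyor's formula: 2A = Σ (x_i·y_{i+1} − x_{i+1}·y_i), indices taken mod 9.
Σ = (38.75) + (150.5) + (17.5) + (20) + (67.25) + (56.5) + (94) + (87) + (148.25) = 679.75
Area = |Σ|/2 = 339.875.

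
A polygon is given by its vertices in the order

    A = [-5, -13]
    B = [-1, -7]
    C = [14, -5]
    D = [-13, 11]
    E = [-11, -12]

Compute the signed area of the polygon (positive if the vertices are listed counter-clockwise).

Apply the surveyor's formula: 2A = Σ (x_i·y_{i+1} − x_{i+1}·y_i), indices taken mod 5.
Σ = (22) + (103) + (89) + (277) + (83) = 574
Signed area = Σ/2 = 287 (positive ⇒ counter-clockwise traversal).

287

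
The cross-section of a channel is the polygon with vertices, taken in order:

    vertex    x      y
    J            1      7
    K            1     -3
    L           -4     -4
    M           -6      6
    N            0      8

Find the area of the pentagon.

Apply the shoelace (surveyor's) formula: 2A = Σ (x_i·y_{i+1} − x_{i+1}·y_i), indices taken mod 5.
Σ = (-10) + (-16) + (-48) + (-48) + (-8) = -130
Area = |Σ|/2 = 65.

65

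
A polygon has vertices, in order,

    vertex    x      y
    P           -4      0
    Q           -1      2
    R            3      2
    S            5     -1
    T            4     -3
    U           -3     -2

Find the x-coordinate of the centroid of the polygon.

Apply the shoelace (surveyor's) formula. First the cross-terms c_i = x_i·y_{i+1} − x_{i+1}·y_i:
  -8, -8, -13, -11, -17, -8  ⇒  2A = -65, A = -32.5.
Then Σ (x_i + x_{i+1})·c_i = -140, so x̄ = -140 / (6·(-32.5)) = 28/39.

28/39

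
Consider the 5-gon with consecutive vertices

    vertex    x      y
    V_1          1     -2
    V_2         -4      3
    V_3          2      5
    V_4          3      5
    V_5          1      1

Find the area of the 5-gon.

20.5

Apply the shoelace formula: 2A = Σ (x_i·y_{i+1} − x_{i+1}·y_i), indices taken mod 5.
Σ = (-5) + (-26) + (-5) + (-2) + (-3) = -41
Area = |Σ|/2 = 20.5.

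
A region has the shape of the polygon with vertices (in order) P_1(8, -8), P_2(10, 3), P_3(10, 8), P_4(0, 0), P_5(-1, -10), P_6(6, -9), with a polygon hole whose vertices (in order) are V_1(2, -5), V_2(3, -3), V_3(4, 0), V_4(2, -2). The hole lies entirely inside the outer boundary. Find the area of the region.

120

Outer boundary:
Apply the shoelace (surveyor's) formula: 2A = Σ (x_i·y_{i+1} − x_{i+1}·y_i), indices taken mod 6.
Cross-terms: 104, 50, 0, 0, 69, 24  ⇒  Σ = 247
Area = |Σ|/2 = 123.5.
Hole:
Σ = (9) + (12) + (-8) + (-6) = 7
Area = |Σ|/2 = 3.5.
Net area = 123.5 − 3.5 = 120.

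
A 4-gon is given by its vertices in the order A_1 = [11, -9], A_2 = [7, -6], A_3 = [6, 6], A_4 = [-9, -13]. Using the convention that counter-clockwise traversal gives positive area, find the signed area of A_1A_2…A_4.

137.5

Apply the surveyor's formula: 2A = Σ (x_i·y_{i+1} − x_{i+1}·y_i), indices taken mod 4.
Σ = (-3) + (78) + (-24) + (224) = 275
Signed area = Σ/2 = 137.5 (positive ⇒ counter-clockwise traversal).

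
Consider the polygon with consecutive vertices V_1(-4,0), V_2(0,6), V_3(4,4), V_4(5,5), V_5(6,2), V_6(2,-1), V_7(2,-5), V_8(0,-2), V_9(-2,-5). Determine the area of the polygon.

57

Σ = (-24) + (-24) + (0) + (-20) + (-10) + (-8) + (-4) + (-4) + (-20) = -114
Area = |Σ|/2 = 57.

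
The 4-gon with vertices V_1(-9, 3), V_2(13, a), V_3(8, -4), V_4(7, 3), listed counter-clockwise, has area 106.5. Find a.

Write out the shoelace sum; only the two edges meeting at V_2 involve a:
2·Area = [((-9)·a − 13·3) + (13·(-4) − 8·a)] + 100
       = -17·a + 9 = 213
⇒ a = -12.

-12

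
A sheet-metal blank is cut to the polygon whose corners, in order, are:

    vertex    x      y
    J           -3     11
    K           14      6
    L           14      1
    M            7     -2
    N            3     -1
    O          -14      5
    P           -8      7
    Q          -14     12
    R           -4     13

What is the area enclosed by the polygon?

Apply the shoelace formula: 2A = Σ (x_i·y_{i+1} − x_{i+1}·y_i), indices taken mod 9.
Σ = (-172) + (-70) + (-35) + (-1) + (1) + (-58) + (2) + (-134) + (-5) = -472
Area = |Σ|/2 = 236.

236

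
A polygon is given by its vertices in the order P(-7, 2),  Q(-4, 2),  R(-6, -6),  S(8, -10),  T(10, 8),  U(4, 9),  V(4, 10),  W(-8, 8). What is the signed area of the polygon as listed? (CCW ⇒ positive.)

Σ = (-6) + (36) + (108) + (164) + (58) + (4) + (112) + (40) = 516
Signed area = Σ/2 = 258 (positive ⇒ counter-clockwise traversal).

258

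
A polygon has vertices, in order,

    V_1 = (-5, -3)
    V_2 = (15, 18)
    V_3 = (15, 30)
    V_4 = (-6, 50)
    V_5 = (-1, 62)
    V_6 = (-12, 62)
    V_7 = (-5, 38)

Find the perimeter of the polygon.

|V_1V_2| = √((20)² + (21)²) = √841 = 29
|V_2V_3| = √((0)² + (12)²) = √144 = 12
|V_3V_4| = √((-21)² + (20)²) = √841 = 29
|V_4V_5| = √((5)² + (12)²) = √169 = 13
|V_5V_6| = √((-11)² + (0)²) = √121 = 11
|V_6V_7| = √((7)² + (-24)²) = √625 = 25
|V_7V_1| = √((0)² + (-41)²) = √1681 = 41
Perimeter = 29 + 12 + 29 + 13 + 11 + 25 + 41 = 160.

160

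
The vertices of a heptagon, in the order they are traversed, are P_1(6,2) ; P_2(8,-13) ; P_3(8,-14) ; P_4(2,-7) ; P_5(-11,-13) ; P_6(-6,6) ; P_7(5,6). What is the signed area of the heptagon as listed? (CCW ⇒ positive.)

-234.5

Apply the shoelace formula: 2A = Σ (x_i·y_{i+1} − x_{i+1}·y_i), indices taken mod 7.
P_1→P_2: (6)(-13) − (8)(2) = -94
P_2→P_3: (8)(-14) − (8)(-13) = -8
P_3→P_4: (8)(-7) − (2)(-14) = -28
P_4→P_5: (2)(-13) − (-11)(-7) = -103
P_5→P_6: (-11)(6) − (-6)(-13) = -144
P_6→P_7: (-6)(6) − (5)(6) = -66
P_7→P_1: (5)(2) − (6)(6) = -26
Σ = -469
Signed area = Σ/2 = -234.5 (negative ⇒ clockwise traversal).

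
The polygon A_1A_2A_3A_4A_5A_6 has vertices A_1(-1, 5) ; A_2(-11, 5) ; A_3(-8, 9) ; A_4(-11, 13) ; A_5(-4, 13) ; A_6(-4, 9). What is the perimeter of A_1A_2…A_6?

|A_1A_2| = √((-10)² + (0)²) = √100 = 10
|A_2A_3| = √((3)² + (4)²) = √25 = 5
|A_3A_4| = √((-3)² + (4)²) = √25 = 5
|A_4A_5| = √((7)² + (0)²) = √49 = 7
|A_5A_6| = √((0)² + (-4)²) = √16 = 4
|A_6A_1| = √((3)² + (-4)²) = √25 = 5
Perimeter = 10 + 5 + 5 + 7 + 4 + 5 = 36.

36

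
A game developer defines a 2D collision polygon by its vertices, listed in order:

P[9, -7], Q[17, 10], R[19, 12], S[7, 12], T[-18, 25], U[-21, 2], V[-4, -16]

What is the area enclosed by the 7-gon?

Apply Gauss's area formula: 2A = Σ (x_i·y_{i+1} − x_{i+1}·y_i), indices taken mod 7.
Cross-terms: 209, 14, 144, 391, 489, 344, 172  ⇒  Σ = 1763
Area = |Σ|/2 = 881.5.

881.5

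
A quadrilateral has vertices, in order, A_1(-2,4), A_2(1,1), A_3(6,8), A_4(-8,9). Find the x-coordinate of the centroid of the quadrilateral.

-19/75

Apply the shoelace formula. First the cross-terms c_i = x_i·y_{i+1} − x_{i+1}·y_i:
  -6, 2, 118, -14  ⇒  2A = 100, A = 50.
Then Σ (x_i + x_{i+1})·c_i = -76, so x̄ = -76 / (6·50) = -19/75.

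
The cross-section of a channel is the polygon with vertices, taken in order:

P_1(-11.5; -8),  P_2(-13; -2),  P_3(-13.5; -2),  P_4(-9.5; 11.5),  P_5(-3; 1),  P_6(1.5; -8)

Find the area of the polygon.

Apply the shoelace formula: 2A = Σ (x_i·y_{i+1} − x_{i+1}·y_i), indices taken mod 6.
P_1→P_2: (-11.5)(-2) − (-13)(-8) = -81
P_2→P_3: (-13)(-2) − (-13.5)(-2) = -1
P_3→P_4: (-13.5)(11.5) − (-9.5)(-2) = -174.25
P_4→P_5: (-9.5)(1) − (-3)(11.5) = 25
P_5→P_6: (-3)(-8) − (1.5)(1) = 22.5
P_6→P_1: (1.5)(-8) − (-11.5)(-8) = -104
Σ = -312.75
Area = |Σ|/2 = 156.375.

156.375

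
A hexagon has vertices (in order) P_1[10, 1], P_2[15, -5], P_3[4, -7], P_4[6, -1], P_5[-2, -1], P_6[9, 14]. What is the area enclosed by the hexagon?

135

Cross-terms: -65, -85, 38, -8, -19, -131  ⇒  Σ = -270
Area = |Σ|/2 = 135.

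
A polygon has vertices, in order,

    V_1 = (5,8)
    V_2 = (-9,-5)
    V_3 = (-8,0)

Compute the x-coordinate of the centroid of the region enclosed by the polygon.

Apply the shoelace formula. First the cross-terms c_i = x_i·y_{i+1} − x_{i+1}·y_i:
  47, -40, -64  ⇒  2A = -57, A = -28.5.
Then Σ (x_i + x_{i+1})·c_i = 684, so x̄ = 684 / (6·(-28.5)) = -4.

-4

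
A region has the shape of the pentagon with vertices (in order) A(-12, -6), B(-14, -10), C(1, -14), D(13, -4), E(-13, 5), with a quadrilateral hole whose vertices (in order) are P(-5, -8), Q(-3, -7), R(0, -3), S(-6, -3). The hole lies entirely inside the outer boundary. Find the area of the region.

Outer boundary:
Σ = (36) + (206) + (178) + (13) + (138) = 571
Area = |Σ|/2 = 285.5.
Hole:
P→Q: (-5)(-7) − (-3)(-8) = 11
Q→R: (-3)(-3) − (0)(-7) = 9
R→S: (0)(-3) − (-6)(-3) = -18
S→P: (-6)(-8) − (-5)(-3) = 33
Σ = 35
Area = |Σ|/2 = 17.5.
Net area = 285.5 − 17.5 = 268.

268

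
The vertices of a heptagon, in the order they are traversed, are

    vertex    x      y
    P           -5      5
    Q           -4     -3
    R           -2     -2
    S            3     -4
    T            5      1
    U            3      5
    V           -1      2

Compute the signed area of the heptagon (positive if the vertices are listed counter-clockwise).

Cross-terms: 35, 2, 14, 23, 22, 11, 5  ⇒  Σ = 112
Signed area = Σ/2 = 56 (positive ⇒ counter-clockwise traversal).

56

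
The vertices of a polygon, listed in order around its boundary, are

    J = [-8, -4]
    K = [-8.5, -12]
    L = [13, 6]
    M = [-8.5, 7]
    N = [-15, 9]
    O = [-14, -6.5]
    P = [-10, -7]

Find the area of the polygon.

Apply the shoelace (surveyor's) formula: 2A = Σ (x_i·y_{i+1} − x_{i+1}·y_i), indices taken mod 7.
Σ = (62) + (105) + (142) + (28.5) + (223.5) + (33) + (-16) = 578
Area = |Σ|/2 = 289.

289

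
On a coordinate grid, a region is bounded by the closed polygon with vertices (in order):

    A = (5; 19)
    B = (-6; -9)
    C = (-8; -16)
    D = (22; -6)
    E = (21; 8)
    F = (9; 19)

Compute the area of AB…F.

599

Cross-terms: 69, 24, 400, 302, 327, 76  ⇒  Σ = 1198
Area = |Σ|/2 = 599.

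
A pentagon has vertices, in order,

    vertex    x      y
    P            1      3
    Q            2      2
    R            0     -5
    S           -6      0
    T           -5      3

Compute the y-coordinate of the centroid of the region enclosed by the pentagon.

Apply Gauss's area formula. First the cross-terms c_i = x_i·y_{i+1} − x_{i+1}·y_i:
  -4, -10, -30, -18, -18  ⇒  2A = -80, A = -40.
Then Σ (y_i + y_{i+1})·c_i = -2, so ȳ = -2 / (6·(-40)) = 1/120.

1/120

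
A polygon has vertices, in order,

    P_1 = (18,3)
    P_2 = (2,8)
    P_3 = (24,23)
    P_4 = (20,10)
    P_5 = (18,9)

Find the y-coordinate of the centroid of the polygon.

Apply the shoelace (surveyor's) formula. First the cross-terms c_i = x_i·y_{i+1} − x_{i+1}·y_i:
  138, -146, -220, 0, -108  ⇒  2A = -336, A = -168.
Then Σ (y_i + y_{i+1})·c_i = -11564, so ȳ = -11564 / (6·(-168)) = 413/36.

413/36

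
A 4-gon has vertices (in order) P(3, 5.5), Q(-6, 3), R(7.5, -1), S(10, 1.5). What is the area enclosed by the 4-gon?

Apply the shoelace (surveyor's) formula: 2A = Σ (x_i·y_{i+1} − x_{i+1}·y_i), indices taken mod 4.
P→Q: (3)(3) − (-6)(5.5) = 42
Q→R: (-6)(-1) − (7.5)(3) = -16.5
R→S: (7.5)(1.5) − (10)(-1) = 21.25
S→P: (10)(5.5) − (3)(1.5) = 50.5
Σ = 97.25
Area = |Σ|/2 = 48.625.

48.625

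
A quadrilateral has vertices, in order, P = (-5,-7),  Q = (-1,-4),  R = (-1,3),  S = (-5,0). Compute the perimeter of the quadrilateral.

|PQ| = √((4)² + (3)²) = √25 = 5
|QR| = √((0)² + (7)²) = √49 = 7
|RS| = √((-4)² + (-3)²) = √25 = 5
|SP| = √((0)² + (-7)²) = √49 = 7
Perimeter = 5 + 7 + 5 + 7 = 24.

24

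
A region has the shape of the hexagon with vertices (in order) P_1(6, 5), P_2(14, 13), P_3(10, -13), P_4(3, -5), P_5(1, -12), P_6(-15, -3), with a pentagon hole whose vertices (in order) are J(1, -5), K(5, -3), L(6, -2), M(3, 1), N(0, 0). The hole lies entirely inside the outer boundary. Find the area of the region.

Outer boundary:
Σ = (8) + (-312) + (-11) + (-31) + (-183) + (-57) = -586
Area = |Σ|/2 = 293.
Hole:
Apply the surveyor's formula: 2A = Σ (x_i·y_{i+1} − x_{i+1}·y_i), indices taken mod 5.
Σ = (22) + (8) + (12) + (0) + (0) = 42
Area = |Σ|/2 = 21.
Net area = 293 − 21 = 272.

272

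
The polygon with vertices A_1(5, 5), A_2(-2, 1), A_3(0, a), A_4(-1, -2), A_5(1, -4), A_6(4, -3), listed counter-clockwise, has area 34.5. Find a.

0

The doubled signed area Σ (x_i y_{i+1} − x_{i+1} y_i) is linear in a.
With a=0 it equals 69; the coefficient of a is -1 (from the two edges through A_3).
So -1·a + 69 = 2·34.5 = 69 ⇒ a = 0.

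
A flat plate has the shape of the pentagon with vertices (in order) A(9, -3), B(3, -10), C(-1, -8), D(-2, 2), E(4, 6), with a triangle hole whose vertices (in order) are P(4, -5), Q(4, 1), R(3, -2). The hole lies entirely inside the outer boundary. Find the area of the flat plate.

106.5

Outer boundary:
A→B: (9)(-10) − (3)(-3) = -81
B→C: (3)(-8) − (-1)(-10) = -34
C→D: (-1)(2) − (-2)(-8) = -18
D→E: (-2)(6) − (4)(2) = -20
E→A: (4)(-3) − (9)(6) = -66
Σ = -219
Area = |Σ|/2 = 109.5.
Hole:
Apply the shoelace formula: 2A = Σ (x_i·y_{i+1} − x_{i+1}·y_i), indices taken mod 3.
Σ = (24) + (-11) + (-7) = 6
Area = |Σ|/2 = 3.
Net area = 109.5 − 3 = 106.5.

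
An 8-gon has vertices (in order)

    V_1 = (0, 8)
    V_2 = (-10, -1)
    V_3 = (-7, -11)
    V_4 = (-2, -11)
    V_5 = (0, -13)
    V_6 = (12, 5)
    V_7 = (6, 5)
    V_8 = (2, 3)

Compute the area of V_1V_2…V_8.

237

Apply the surveyor's formula: 2A = Σ (x_i·y_{i+1} − x_{i+1}·y_i), indices taken mod 8.
Cross-terms: 80, 103, 55, 26, 156, 30, 8, 16  ⇒  Σ = 474
Area = |Σ|/2 = 237.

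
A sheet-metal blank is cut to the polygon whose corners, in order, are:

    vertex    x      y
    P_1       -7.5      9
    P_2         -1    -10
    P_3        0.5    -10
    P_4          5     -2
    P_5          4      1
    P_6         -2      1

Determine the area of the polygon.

Apply the shoelace formula: 2A = Σ (x_i·y_{i+1} − x_{i+1}·y_i), indices taken mod 6.
Σ = (84) + (15) + (49) + (13) + (6) + (-10.5) = 156.5
Area = |Σ|/2 = 78.25.

78.25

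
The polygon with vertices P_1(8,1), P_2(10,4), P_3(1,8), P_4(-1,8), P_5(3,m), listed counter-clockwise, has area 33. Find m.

The doubled signed area Σ (x_i y_{i+1} − x_{i+1} y_i) is linear in m.
With m=0 it equals 93; the coefficient of m is -9 (from the two edges through P_5).
So -9·m + 93 = 2·33 = 66 ⇒ m = 3.

3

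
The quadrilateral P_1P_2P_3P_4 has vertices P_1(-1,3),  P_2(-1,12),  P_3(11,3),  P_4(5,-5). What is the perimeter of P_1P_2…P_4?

|P_1P_2| = √((0)² + (9)²) = √81 = 9
|P_2P_3| = √((12)² + (-9)²) = √225 = 15
|P_3P_4| = √((-6)² + (-8)²) = √100 = 10
|P_4P_1| = √((-6)² + (8)²) = √100 = 10
Perimeter = 9 + 15 + 10 + 10 = 44.

44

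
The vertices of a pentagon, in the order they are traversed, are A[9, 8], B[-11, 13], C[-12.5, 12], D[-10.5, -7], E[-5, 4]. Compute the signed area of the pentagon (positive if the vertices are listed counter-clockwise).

148

Apply the shoelace (surveyor's) formula: 2A = Σ (x_i·y_{i+1} − x_{i+1}·y_i), indices taken mod 5.
Σ = (205) + (30.5) + (213.5) + (-77) + (-76) = 296
Signed area = Σ/2 = 148 (positive ⇒ counter-clockwise traversal).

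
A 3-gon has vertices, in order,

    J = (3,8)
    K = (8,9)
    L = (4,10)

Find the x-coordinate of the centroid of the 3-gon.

Apply the shoelace formula. First the cross-terms c_i = x_i·y_{i+1} − x_{i+1}·y_i:
  -37, 44, 2  ⇒  2A = 9, A = 4.5.
Then Σ (x_i + x_{i+1})·c_i = 135, so x̄ = 135 / (6·4.5) = 5.

5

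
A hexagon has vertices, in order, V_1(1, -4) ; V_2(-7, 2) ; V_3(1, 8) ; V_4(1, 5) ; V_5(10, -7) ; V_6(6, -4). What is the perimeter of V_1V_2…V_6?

|V_1V_2| = √((-8)² + (6)²) = √100 = 10
|V_2V_3| = √((8)² + (6)²) = √100 = 10
|V_3V_4| = √((0)² + (-3)²) = √9 = 3
|V_4V_5| = √((9)² + (-12)²) = √225 = 15
|V_5V_6| = √((-4)² + (3)²) = √25 = 5
|V_6V_1| = √((-5)² + (0)²) = √25 = 5
Perimeter = 10 + 10 + 3 + 15 + 5 + 5 = 48.

48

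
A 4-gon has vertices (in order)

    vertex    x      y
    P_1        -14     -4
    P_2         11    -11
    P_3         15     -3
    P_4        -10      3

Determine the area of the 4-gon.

P_1→P_2: (-14)(-11) − (11)(-4) = 198
P_2→P_3: (11)(-3) − (15)(-11) = 132
P_3→P_4: (15)(3) − (-10)(-3) = 15
P_4→P_1: (-10)(-4) − (-14)(3) = 82
Σ = 427
Area = |Σ|/2 = 213.5.

213.5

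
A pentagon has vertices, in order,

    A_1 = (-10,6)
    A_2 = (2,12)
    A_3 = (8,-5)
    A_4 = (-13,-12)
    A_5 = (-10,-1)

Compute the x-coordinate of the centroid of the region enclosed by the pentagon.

Apply the shoelace formula. First the cross-terms c_i = x_i·y_{i+1} − x_{i+1}·y_i:
  -132, -106, -161, -107, -70  ⇒  2A = -576, A = -288.
Then Σ (x_i + x_{i+1})·c_i = 4662, so x̄ = 4662 / (6·(-288)) = -259/96.

-259/96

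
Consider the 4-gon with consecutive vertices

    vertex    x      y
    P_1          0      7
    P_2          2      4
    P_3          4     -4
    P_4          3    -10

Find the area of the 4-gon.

22.5

Apply the shoelace formula: 2A = Σ (x_i·y_{i+1} − x_{i+1}·y_i), indices taken mod 4.
Σ = (-14) + (-24) + (-28) + (21) = -45
Area = |Σ|/2 = 22.5.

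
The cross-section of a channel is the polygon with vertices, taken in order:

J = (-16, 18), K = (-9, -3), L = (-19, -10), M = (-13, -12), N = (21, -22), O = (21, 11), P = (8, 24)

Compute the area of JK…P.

Apply the surveyor's formula: 2A = Σ (x_i·y_{i+1} − x_{i+1}·y_i), indices taken mod 7.
Σ = (210) + (33) + (98) + (538) + (693) + (416) + (528) = 2516
Area = |Σ|/2 = 1258.

1258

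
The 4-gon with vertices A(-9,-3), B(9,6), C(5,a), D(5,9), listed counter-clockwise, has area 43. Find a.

8

The doubled signed area Σ (x_i y_{i+1} − x_{i+1} y_i) is linear in a.
With a=0 it equals 54; the coefficient of a is 4 (from the two edges through C).
So 4·a + 54 = 2·43 = 86 ⇒ a = 8.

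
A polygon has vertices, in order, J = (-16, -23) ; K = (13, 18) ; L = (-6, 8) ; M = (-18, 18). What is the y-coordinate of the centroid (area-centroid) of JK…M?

1

Apply the shoelace formula. First the cross-terms c_i = x_i·y_{i+1} − x_{i+1}·y_i:
  11, 212, 36, 702  ⇒  2A = 961, A = 480.5.
Then Σ (y_i + y_{i+1})·c_i = 2883, so ȳ = 2883 / (6·480.5) = 1.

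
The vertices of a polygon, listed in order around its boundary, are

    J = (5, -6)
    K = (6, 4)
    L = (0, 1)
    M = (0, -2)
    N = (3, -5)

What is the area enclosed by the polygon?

Cross-terms: 56, 6, 0, 6, 7  ⇒  Σ = 75
Area = |Σ|/2 = 37.5.

37.5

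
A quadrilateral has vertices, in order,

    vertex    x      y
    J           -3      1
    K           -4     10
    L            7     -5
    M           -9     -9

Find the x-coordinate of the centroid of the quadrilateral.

Apply the surveyor's formula. First the cross-terms c_i = x_i·y_{i+1} − x_{i+1}·y_i:
  -26, -50, -108, -36  ⇒  2A = -220, A = -110.
Then Σ (x_i + x_{i+1})·c_i = 680, so x̄ = 680 / (6·(-110)) = -34/33.

-34/33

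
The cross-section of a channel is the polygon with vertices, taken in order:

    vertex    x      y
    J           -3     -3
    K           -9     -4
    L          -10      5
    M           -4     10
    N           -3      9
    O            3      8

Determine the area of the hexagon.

Apply the shoelace formula: 2A = Σ (x_i·y_{i+1} − x_{i+1}·y_i), indices taken mod 6.
Σ = (-15) + (-85) + (-80) + (-6) + (-51) + (15) = -222
Area = |Σ|/2 = 111.

111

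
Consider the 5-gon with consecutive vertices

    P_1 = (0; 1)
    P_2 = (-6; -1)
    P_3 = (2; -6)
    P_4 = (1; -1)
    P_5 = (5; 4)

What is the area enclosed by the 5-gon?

31

Apply the shoelace (surveyor's) formula: 2A = Σ (x_i·y_{i+1} − x_{i+1}·y_i), indices taken mod 5.
Σ = (6) + (38) + (4) + (9) + (5) = 62
Area = |Σ|/2 = 31.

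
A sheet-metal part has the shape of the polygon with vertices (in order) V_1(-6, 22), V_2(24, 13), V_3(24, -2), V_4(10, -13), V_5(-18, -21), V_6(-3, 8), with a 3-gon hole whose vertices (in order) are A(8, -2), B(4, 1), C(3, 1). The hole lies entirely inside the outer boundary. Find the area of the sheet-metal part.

962

Outer boundary:
Apply the shoelace (surveyor's) formula: 2A = Σ (x_i·y_{i+1} − x_{i+1}·y_i), indices taken mod 6.
V_1→V_2: (-6)(13) − (24)(22) = -606
V_2→V_3: (24)(-2) − (24)(13) = -360
V_3→V_4: (24)(-13) − (10)(-2) = -292
V_4→V_5: (10)(-21) − (-18)(-13) = -444
V_5→V_6: (-18)(8) − (-3)(-21) = -207
V_6→V_1: (-3)(22) − (-6)(8) = -18
Σ = -1927
Area = |Σ|/2 = 963.5.
Hole:
Σ = (16) + (1) + (-14) = 3
Area = |Σ|/2 = 1.5.
Net area = 963.5 − 1.5 = 962.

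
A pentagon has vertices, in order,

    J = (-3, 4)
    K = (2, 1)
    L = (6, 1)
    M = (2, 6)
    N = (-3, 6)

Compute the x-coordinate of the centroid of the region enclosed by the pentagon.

Apply the shoelace (surveyor's) formula. First the cross-terms c_i = x_i·y_{i+1} − x_{i+1}·y_i:
  -11, -4, 34, 30, 6  ⇒  2A = 55, A = 27.5.
Then Σ (x_i + x_{i+1})·c_i = 185, so x̄ = 185 / (6·27.5) = 37/33.

37/33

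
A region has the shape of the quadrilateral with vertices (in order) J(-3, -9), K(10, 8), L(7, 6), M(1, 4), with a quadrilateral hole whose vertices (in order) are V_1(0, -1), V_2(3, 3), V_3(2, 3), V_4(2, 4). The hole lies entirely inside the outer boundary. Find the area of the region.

44.5

Outer boundary:
Apply Gauss's area formula: 2A = Σ (x_i·y_{i+1} − x_{i+1}·y_i), indices taken mod 4.
Σ = (66) + (4) + (22) + (3) = 95
Area = |Σ|/2 = 47.5.
Hole:
Cross-terms: 3, 3, 2, -2  ⇒  Σ = 6
Area = |Σ|/2 = 3.
Net area = 47.5 − 3 = 44.5.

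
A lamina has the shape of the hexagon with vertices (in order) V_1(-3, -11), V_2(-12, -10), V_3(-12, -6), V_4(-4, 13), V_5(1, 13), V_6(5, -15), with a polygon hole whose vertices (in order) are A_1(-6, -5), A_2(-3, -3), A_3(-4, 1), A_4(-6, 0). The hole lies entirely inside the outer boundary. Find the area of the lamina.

Outer boundary:
V_1→V_2: (-3)(-10) − (-12)(-11) = -102
V_2→V_3: (-12)(-6) − (-12)(-10) = -48
V_3→V_4: (-12)(13) − (-4)(-6) = -180
V_4→V_5: (-4)(13) − (1)(13) = -65
V_5→V_6: (1)(-15) − (5)(13) = -80
V_6→V_1: (5)(-11) − (-3)(-15) = -100
Σ = -575
Area = |Σ|/2 = 287.5.
Hole:
Cross-terms: 3, -15, 6, 30  ⇒  Σ = 24
Area = |Σ|/2 = 12.
Net area = 287.5 − 12 = 275.5.

275.5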